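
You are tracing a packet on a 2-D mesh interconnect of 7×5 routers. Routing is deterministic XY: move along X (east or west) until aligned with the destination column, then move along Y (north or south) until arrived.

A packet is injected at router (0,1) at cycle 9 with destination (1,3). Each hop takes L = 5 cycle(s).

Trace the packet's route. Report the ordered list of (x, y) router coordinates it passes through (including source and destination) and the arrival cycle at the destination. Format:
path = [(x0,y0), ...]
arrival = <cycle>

path = [(0,1), (1,1), (1,2), (1,3)]
arrival = 24

hop 0: (0,1) @ cyc 9
hop 1: (1,1) @ cyc 14  [E]
hop 2: (1,2) @ cyc 19  [N]
hop 3: (1,3) @ cyc 24  [N]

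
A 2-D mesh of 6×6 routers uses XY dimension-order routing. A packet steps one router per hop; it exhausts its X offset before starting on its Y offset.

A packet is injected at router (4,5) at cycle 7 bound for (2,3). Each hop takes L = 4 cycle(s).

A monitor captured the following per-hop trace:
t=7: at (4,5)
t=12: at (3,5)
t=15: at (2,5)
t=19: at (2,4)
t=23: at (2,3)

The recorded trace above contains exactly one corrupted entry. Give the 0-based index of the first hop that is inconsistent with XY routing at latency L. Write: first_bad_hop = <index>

hop 1: step (-1,+0), +5 cyc — BAD: Δcyc=5≠L

first_bad_hop = 1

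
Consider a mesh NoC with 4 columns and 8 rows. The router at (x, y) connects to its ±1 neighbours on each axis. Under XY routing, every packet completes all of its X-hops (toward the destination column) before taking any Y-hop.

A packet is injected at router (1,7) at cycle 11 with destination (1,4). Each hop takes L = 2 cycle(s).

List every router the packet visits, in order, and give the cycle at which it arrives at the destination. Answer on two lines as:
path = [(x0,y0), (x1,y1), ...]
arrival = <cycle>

path = [(1,7), (1,6), (1,5), (1,4)]
arrival = 17

#0 — 1,7 | c11
#1 — 1,6 | c13 | S
#2 — 1,5 | c15 | S
#3 — 1,4 | c17 | S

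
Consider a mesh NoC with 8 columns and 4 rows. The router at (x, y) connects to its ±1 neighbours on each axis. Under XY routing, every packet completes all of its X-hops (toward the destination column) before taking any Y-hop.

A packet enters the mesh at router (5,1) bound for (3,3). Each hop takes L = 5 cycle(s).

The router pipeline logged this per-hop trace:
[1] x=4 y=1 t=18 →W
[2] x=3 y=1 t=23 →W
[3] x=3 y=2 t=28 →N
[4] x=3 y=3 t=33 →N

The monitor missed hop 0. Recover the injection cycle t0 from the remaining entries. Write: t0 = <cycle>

cyc[1] = 18 and cyc[k] = t0 + k·L for every k.
So t0 = 18 − 1·5 = 13.

t0 = 13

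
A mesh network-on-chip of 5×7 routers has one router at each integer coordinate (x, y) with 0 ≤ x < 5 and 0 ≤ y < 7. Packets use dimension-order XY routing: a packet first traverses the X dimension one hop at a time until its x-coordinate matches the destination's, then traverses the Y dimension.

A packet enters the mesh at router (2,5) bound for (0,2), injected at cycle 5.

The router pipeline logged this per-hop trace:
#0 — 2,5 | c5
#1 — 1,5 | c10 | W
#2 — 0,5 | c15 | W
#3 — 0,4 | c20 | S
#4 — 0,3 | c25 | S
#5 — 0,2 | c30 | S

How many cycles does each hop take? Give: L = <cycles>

L = 5

Δcyc across hop 0→1: 10 − 5 = 5.
One hop costs L cycles, so L = 5.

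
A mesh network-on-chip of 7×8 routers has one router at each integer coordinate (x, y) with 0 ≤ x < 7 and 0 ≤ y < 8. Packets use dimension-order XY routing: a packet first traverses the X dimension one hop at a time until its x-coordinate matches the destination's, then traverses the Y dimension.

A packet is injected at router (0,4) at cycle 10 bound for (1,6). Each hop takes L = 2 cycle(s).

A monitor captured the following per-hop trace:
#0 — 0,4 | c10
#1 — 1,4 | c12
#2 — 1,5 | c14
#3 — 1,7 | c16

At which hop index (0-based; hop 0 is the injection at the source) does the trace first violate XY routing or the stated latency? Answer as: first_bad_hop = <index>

first_bad_hop = 3

check 1→ d=(1,0) cyc+2: ok
check 2→ d=(0,1) cyc+2: ok
check 3→ d=(0,2) cyc+2: BAD: non-unit step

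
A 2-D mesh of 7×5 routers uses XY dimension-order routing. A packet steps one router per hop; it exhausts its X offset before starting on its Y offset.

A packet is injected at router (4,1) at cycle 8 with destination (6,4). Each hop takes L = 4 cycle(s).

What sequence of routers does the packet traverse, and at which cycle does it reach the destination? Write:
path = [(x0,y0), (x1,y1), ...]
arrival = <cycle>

path = [(4,1), (5,1), (6,1), (6,2), (6,3), (6,4)]
arrival = 28

src (4,1)  cyc=8
E→(5,1)  cyc=12
E→(6,1)  cyc=16
N→(6,2)  cyc=20
N→(6,3)  cyc=24
N→(6,4)  cyc=28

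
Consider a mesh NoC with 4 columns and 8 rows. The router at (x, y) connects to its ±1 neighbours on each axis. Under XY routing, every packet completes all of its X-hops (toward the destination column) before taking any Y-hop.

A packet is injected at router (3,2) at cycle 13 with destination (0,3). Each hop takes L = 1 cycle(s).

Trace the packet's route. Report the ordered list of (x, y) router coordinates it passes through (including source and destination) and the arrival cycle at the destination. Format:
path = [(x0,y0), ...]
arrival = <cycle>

path = [(3,2), (2,2), (1,2), (0,2), (0,3)]
arrival = 17

t=13: at (3,2)
t=14: at (2,2) after W
t=15: at (1,2) after W
t=16: at (0,2) after W
t=17: at (0,3) after N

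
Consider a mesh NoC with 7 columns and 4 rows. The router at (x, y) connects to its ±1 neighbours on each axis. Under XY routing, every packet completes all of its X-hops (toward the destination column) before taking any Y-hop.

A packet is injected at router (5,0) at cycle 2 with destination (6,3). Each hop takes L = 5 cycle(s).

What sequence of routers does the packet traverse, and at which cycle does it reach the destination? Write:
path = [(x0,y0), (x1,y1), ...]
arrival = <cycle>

path = [(5,0), (6,0), (6,1), (6,2), (6,3)]
arrival = 22

  0. router=(5,0) cycle=2 (inject)
  1. router=(6,0) cycle=7 dir=E
  2. router=(6,1) cycle=12 dir=N
  3. router=(6,2) cycle=17 dir=N
  4. router=(6,3) cycle=22 dir=N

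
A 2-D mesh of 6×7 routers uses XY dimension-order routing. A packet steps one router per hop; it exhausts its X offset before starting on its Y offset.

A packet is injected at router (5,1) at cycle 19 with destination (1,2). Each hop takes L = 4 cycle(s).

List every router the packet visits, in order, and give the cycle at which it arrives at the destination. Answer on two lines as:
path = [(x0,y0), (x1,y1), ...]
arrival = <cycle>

t=19: at (5,1)
t=23: at (4,1) after W
t=27: at (3,1) after W
t=31: at (2,1) after W
t=35: at (1,1) after W
t=39: at (1,2) after N

path = [(5,1), (4,1), (3,1), (2,1), (1,1), (1,2)]
arrival = 39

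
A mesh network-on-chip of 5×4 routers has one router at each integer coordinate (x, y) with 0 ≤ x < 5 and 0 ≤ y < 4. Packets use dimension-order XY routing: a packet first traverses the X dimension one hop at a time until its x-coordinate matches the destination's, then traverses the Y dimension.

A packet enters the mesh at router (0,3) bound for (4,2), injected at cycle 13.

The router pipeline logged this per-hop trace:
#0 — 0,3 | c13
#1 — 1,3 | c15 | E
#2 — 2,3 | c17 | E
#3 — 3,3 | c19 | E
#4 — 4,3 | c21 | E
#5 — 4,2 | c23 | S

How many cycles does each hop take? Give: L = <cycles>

From hop 0 (13) to hop 1 (15): +2 cycles.
Per-hop latency L = Δcyc = 2.

L = 2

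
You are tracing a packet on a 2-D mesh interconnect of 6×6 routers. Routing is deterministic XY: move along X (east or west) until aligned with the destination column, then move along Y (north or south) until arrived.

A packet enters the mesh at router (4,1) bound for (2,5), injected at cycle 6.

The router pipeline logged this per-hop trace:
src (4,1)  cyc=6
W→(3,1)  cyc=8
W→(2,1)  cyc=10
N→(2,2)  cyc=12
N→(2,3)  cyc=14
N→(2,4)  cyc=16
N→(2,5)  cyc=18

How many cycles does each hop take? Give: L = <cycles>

cyc[1] − cyc[0] = 8 − 6 = 2.
One hop costs L cycles, so L = 2.

L = 2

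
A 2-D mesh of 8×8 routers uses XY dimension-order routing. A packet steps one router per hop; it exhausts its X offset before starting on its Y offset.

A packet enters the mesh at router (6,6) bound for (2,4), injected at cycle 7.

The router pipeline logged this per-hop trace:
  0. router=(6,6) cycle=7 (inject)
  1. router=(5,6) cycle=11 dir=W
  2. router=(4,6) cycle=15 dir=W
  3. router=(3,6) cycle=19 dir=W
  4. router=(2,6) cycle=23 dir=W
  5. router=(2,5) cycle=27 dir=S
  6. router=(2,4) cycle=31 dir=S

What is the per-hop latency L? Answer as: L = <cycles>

Between hops 0 and 1 the cycle counter advances 11 − 7 = 4.
Per-hop latency L = Δcyc = 4.

L = 4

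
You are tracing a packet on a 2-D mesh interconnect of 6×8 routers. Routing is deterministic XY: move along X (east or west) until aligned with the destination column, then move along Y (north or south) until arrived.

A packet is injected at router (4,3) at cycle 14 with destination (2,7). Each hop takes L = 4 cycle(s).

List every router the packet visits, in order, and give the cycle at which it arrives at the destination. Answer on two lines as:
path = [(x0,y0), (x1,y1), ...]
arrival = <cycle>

#0 — 4,3 | c14
#1 — 3,3 | c18 | W
#2 — 2,3 | c22 | W
#3 — 2,4 | c26 | N
#4 — 2,5 | c30 | N
#5 — 2,6 | c34 | N
#6 — 2,7 | c38 | N

path = [(4,3), (3,3), (2,3), (2,4), (2,5), (2,6), (2,7)]
arrival = 38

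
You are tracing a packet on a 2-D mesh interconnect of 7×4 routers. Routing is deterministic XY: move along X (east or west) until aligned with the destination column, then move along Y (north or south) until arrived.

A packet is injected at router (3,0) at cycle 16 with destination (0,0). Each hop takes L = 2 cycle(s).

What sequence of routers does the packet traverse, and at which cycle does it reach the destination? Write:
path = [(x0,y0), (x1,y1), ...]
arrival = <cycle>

#0 — 3,0 | c16
#1 — 2,0 | c18 | W
#2 — 1,0 | c20 | W
#3 — 0,0 | c22 | W

path = [(3,0), (2,0), (1,0), (0,0)]
arrival = 22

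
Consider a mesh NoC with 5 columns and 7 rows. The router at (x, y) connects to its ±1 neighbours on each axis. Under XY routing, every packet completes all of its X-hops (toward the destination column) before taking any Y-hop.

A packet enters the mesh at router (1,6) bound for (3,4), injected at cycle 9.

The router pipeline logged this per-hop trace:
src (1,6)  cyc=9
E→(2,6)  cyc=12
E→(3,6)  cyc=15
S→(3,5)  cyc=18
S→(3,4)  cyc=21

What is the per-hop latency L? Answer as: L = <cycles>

From hop 0 (9) to hop 1 (12): +3 cycles.
Per-hop latency L = Δcyc = 3.

L = 3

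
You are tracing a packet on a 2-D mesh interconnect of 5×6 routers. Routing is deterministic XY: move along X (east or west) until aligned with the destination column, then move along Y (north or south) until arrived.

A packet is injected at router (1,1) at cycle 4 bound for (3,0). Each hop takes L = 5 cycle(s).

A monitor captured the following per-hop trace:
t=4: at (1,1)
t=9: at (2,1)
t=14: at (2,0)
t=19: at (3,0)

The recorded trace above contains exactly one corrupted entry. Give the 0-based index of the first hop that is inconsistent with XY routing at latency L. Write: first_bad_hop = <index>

first_bad_hop = 2

hop 1: step (+1,+0), +5 cyc — ok
hop 2: step (+0,-1), +5 cyc — BAD: Y-move but x=2≠3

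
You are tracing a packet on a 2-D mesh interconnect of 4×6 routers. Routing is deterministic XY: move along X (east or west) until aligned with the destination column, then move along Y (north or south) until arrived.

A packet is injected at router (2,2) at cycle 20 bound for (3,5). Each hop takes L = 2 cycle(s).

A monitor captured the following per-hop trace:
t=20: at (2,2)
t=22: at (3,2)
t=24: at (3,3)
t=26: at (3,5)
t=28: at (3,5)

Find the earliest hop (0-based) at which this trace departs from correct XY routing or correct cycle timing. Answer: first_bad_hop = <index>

first_bad_hop = 3

hop 1: step (+1,+0), +2 cyc — ok
hop 2: step (+0,+1), +2 cyc — ok
hop 3: step (+0,+2), +2 cyc — BAD: non-unit step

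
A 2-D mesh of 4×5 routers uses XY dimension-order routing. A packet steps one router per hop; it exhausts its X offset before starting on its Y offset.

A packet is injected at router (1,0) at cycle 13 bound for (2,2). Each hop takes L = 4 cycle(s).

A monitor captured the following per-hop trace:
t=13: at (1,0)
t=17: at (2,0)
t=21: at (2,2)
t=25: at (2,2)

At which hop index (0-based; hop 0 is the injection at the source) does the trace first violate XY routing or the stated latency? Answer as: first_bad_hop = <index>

[1] (+1,+0) / 4c ⇒ ok
[2] (+0,+2) / 4c ⇒ BAD: non-unit step

first_bad_hop = 2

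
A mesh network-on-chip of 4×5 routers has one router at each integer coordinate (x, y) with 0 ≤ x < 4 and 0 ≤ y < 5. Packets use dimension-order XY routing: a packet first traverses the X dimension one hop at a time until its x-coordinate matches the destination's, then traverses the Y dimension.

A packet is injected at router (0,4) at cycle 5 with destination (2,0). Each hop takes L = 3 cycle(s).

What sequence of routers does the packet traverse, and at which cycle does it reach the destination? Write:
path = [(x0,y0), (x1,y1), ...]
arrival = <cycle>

path = [(0,4), (1,4), (2,4), (2,3), (2,2), (2,1), (2,0)]
arrival = 23

#0 — 0,4 | c5
#1 — 1,4 | c8 | E
#2 — 2,4 | c11 | E
#3 — 2,3 | c14 | S
#4 — 2,2 | c17 | S
#5 — 2,1 | c20 | S
#6 — 2,0 | c23 | S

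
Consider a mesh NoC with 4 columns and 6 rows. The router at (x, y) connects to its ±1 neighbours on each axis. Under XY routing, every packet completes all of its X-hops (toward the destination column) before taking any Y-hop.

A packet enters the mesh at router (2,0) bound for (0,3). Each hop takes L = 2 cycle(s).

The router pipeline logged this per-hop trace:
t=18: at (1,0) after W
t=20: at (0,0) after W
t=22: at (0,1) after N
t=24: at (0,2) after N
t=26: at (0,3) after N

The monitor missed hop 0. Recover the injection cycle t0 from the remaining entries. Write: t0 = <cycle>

t0 = 16

The first recorded entry is hop 1 at cycle 18.
So t0 = 18 − 1·2 = 16.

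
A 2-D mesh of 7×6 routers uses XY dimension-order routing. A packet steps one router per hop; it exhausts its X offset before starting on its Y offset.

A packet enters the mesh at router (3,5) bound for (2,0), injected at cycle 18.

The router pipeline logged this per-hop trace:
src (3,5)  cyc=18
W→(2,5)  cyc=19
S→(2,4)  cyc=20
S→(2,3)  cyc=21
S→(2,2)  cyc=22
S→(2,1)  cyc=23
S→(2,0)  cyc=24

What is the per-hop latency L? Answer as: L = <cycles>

L = 1

Δcyc across hop 0→1: 19 − 18 = 1.
Per-hop latency L = Δcyc = 1.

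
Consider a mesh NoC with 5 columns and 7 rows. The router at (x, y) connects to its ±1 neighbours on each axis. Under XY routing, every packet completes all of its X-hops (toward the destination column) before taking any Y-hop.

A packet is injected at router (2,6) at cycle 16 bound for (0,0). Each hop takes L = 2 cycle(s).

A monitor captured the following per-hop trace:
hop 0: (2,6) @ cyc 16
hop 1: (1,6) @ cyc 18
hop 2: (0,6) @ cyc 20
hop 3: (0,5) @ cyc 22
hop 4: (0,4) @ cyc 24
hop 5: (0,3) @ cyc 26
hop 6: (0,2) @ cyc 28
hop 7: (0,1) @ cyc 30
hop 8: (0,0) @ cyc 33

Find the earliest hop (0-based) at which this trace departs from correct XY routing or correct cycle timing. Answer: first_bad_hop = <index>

hop 1: step (-1,+0), +2 cyc — ok
hop 2: step (-1,+0), +2 cyc — ok
hop 3: step (+0,-1), +2 cyc — ok
hop 4: step (+0,-1), +2 cyc — ok
hop 5: step (+0,-1), +2 cyc — ok
hop 6: step (+0,-1), +2 cyc — ok
hop 7: step (+0,-1), +2 cyc — ok
hop 8: step (+0,-1), +3 cyc — BAD: Δcyc=3≠L

first_bad_hop = 8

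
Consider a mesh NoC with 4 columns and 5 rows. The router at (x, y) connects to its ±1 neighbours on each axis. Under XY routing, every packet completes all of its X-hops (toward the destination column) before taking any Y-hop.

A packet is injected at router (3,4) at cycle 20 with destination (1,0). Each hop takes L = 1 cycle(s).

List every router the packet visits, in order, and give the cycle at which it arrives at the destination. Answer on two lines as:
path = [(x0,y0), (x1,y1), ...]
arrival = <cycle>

path = [(3,4), (2,4), (1,4), (1,3), (1,2), (1,1), (1,0)]
arrival = 26

hop 0: (3,4) @ cyc 20
hop 1: (2,4) @ cyc 21  [W]
hop 2: (1,4) @ cyc 22  [W]
hop 3: (1,3) @ cyc 23  [S]
hop 4: (1,2) @ cyc 24  [S]
hop 5: (1,1) @ cyc 25  [S]
hop 6: (1,0) @ cyc 26  [S]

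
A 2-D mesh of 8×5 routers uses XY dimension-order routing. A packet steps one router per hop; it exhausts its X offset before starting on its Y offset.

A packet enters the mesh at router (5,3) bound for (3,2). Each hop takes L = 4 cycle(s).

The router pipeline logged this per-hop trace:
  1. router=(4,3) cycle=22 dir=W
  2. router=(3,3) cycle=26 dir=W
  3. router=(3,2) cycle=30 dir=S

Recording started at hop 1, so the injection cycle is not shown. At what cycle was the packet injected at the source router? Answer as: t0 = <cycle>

t0 = 18

cyc[1] = 22 and cyc[k] = t0 + k·L for every k.
Subtract one hop: t0 = 22 − 4 = 18.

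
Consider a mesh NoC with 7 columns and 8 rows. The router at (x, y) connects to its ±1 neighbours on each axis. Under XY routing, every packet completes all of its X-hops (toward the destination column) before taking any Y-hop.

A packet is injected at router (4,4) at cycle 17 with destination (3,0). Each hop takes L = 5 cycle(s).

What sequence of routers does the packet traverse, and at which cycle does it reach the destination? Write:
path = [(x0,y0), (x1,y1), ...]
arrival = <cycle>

path = [(4,4), (3,4), (3,3), (3,2), (3,1), (3,0)]
arrival = 42

[0] x=4 y=4 t=17
[1] x=3 y=4 t=22 →W
[2] x=3 y=3 t=27 →S
[3] x=3 y=2 t=32 →S
[4] x=3 y=1 t=37 →S
[5] x=3 y=0 t=42 →S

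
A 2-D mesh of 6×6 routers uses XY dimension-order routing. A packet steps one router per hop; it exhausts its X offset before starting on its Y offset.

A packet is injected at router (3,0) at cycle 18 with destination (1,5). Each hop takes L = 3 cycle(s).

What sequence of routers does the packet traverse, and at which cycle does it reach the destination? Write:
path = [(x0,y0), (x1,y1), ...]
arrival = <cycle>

[0] x=3 y=0 t=18
[1] x=2 y=0 t=21 →W
[2] x=1 y=0 t=24 →W
[3] x=1 y=1 t=27 →N
[4] x=1 y=2 t=30 →N
[5] x=1 y=3 t=33 →N
[6] x=1 y=4 t=36 →N
[7] x=1 y=5 t=39 →N

path = [(3,0), (2,0), (1,0), (1,1), (1,2), (1,3), (1,4), (1,5)]
arrival = 39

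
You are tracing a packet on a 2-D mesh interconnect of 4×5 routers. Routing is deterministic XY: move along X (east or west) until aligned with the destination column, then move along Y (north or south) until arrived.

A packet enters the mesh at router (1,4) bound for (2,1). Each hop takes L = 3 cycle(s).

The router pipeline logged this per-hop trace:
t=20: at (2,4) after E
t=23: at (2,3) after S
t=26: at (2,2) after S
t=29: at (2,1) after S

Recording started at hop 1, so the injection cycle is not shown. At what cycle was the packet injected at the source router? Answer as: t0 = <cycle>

t0 = 17

Hop 1 reached at cycle 20; hop k is at t0 + k·L.
So t0 = 20 − 1·3 = 17.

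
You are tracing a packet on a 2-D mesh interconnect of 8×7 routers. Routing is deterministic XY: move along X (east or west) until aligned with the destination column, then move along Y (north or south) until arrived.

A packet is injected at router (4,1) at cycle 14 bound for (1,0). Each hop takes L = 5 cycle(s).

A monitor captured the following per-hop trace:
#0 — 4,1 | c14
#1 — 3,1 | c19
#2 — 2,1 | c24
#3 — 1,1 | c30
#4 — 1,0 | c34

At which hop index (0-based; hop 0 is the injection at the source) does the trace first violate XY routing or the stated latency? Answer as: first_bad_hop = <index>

[1] (-1,+0) / 5c ⇒ ok
[2] (-1,+0) / 5c ⇒ ok
[3] (-1,+0) / 6c ⇒ BAD: Δcyc=6≠L

first_bad_hop = 3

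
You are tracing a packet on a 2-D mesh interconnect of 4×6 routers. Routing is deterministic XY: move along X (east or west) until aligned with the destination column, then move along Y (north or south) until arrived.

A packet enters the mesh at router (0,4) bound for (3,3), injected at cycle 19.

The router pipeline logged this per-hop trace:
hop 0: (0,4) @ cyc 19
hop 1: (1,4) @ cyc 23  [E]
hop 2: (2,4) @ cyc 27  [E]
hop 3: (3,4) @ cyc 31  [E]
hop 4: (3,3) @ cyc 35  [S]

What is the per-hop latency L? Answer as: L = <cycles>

L = 4

cyc[1] − cyc[0] = 23 − 19 = 4.
Per-hop latency L = Δcyc = 4.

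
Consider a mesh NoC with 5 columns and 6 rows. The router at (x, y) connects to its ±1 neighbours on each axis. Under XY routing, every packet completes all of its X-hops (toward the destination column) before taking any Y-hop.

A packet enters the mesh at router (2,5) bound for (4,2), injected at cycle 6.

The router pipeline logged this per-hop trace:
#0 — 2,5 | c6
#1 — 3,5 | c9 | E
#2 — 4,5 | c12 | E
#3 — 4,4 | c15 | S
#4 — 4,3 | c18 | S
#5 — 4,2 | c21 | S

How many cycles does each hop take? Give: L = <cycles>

L = 3

Δcyc across hop 0→1: 9 − 6 = 3.
Each hop adds L, hence L = 3.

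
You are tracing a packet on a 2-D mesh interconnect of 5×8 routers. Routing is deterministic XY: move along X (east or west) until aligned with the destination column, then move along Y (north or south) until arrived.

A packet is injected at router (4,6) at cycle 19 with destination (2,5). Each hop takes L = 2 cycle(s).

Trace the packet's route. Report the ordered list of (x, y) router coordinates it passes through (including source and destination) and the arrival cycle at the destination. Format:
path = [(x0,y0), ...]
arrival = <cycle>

[0] x=4 y=6 t=19
[1] x=3 y=6 t=21 →W
[2] x=2 y=6 t=23 →W
[3] x=2 y=5 t=25 →S

path = [(4,6), (3,6), (2,6), (2,5)]
arrival = 25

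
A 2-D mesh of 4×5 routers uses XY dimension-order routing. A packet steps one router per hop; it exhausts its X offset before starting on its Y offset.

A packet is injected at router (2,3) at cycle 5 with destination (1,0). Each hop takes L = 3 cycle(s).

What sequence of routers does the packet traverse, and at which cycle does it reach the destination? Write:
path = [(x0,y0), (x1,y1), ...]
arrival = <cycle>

path = [(2,3), (1,3), (1,2), (1,1), (1,0)]
arrival = 17

t=5: at (2,3)
t=8: at (1,3) after W
t=11: at (1,2) after S
t=14: at (1,1) after S
t=17: at (1,0) after S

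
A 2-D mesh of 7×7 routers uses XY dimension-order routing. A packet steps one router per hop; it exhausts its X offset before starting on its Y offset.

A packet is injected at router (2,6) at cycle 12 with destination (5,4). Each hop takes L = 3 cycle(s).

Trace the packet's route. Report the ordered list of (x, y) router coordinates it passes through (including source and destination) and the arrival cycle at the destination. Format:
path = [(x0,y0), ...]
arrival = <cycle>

src (2,6)  cyc=12
E→(3,6)  cyc=15
E→(4,6)  cyc=18
E→(5,6)  cyc=21
S→(5,5)  cyc=24
S→(5,4)  cyc=27

path = [(2,6), (3,6), (4,6), (5,6), (5,5), (5,4)]
arrival = 27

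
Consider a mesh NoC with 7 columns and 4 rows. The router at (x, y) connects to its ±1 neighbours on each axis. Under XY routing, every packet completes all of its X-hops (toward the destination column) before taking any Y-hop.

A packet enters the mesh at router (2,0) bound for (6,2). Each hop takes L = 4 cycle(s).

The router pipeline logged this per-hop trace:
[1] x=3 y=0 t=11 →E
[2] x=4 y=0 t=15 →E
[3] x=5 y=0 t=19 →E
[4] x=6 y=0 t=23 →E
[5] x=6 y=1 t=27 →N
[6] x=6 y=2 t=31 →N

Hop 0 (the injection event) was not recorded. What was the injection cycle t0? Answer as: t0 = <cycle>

t0 = 7

At hop 1 the cycle is 11; in general cyc_k = t0 + kL.
Subtract one hop: t0 = 11 − 4 = 7.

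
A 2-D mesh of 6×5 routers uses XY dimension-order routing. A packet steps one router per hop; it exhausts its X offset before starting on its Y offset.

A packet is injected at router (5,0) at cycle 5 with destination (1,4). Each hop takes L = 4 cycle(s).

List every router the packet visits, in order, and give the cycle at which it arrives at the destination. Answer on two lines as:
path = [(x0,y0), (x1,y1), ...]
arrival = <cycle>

[0] x=5 y=0 t=5
[1] x=4 y=0 t=9 →W
[2] x=3 y=0 t=13 →W
[3] x=2 y=0 t=17 →W
[4] x=1 y=0 t=21 →W
[5] x=1 y=1 t=25 →N
[6] x=1 y=2 t=29 →N
[7] x=1 y=3 t=33 →N
[8] x=1 y=4 t=37 →N

path = [(5,0), (4,0), (3,0), (2,0), (1,0), (1,1), (1,2), (1,3), (1,4)]
arrival = 37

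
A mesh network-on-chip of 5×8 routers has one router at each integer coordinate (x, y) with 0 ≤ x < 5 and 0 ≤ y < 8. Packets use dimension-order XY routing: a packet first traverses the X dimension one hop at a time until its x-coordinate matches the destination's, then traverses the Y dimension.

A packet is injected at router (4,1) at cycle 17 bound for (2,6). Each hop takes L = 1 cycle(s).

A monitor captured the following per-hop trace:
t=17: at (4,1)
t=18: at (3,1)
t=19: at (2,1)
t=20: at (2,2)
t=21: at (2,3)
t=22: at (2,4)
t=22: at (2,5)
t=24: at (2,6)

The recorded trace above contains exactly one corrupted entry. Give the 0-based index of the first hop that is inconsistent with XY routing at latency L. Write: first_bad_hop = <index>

first_bad_hop = 6

[1] (-1,+0) / 1c ⇒ ok
[2] (-1,+0) / 1c ⇒ ok
[3] (+0,+1) / 1c ⇒ ok
[4] (+0,+1) / 1c ⇒ ok
[5] (+0,+1) / 1c ⇒ ok
[6] (+0,+1) / 0c ⇒ BAD: Δcyc=0≠L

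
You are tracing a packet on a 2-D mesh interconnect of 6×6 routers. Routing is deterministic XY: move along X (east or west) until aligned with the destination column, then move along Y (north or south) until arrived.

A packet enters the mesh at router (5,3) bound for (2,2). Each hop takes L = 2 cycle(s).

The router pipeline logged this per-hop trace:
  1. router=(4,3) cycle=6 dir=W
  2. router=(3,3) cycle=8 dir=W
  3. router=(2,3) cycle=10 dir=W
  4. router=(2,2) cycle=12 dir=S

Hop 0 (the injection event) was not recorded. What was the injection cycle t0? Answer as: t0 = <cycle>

t0 = 4

At hop 1 the cycle is 6; in general cyc_k = t0 + kL.
Therefore t0 = 6 − L = 4.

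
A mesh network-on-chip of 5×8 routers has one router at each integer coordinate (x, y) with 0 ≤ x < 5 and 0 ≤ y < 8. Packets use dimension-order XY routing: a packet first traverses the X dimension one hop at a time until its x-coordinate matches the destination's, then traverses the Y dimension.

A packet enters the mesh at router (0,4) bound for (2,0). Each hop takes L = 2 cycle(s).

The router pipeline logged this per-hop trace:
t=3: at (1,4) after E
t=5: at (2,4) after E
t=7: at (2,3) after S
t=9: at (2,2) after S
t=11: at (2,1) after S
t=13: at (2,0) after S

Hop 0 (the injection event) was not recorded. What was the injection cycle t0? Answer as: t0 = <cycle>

At hop 1 the cycle is 3; in general cyc_k = t0 + kL.
Subtract one hop: t0 = 3 − 2 = 1.

t0 = 1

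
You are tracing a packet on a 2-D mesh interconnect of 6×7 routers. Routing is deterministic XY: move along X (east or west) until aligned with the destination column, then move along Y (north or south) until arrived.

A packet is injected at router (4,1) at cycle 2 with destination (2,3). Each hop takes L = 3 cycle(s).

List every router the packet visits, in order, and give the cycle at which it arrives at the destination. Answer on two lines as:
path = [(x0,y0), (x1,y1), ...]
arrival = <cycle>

path = [(4,1), (3,1), (2,1), (2,2), (2,3)]
arrival = 14

t=2: at (4,1)
t=5: at (3,1) after W
t=8: at (2,1) after W
t=11: at (2,2) after N
t=14: at (2,3) after N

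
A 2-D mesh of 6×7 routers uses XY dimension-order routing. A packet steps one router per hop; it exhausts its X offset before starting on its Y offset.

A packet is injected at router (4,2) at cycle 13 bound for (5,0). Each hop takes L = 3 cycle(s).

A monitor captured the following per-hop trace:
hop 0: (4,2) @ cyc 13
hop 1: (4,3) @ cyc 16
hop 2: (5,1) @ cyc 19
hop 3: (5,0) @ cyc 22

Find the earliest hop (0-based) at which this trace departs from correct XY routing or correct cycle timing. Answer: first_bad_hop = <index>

first_bad_hop = 1

check 1→ d=(0,1) cyc+3: BAD: Y-move but x=4≠5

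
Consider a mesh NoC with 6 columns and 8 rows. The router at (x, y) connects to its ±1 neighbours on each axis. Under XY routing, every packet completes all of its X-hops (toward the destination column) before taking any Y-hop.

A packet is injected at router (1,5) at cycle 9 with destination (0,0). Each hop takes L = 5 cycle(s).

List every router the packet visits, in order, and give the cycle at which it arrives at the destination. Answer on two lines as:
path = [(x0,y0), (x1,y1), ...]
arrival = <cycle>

src (1,5)  cyc=9
W→(0,5)  cyc=14
S→(0,4)  cyc=19
S→(0,3)  cyc=24
S→(0,2)  cyc=29
S→(0,1)  cyc=34
S→(0,0)  cyc=39

path = [(1,5), (0,5), (0,4), (0,3), (0,2), (0,1), (0,0)]
arrival = 39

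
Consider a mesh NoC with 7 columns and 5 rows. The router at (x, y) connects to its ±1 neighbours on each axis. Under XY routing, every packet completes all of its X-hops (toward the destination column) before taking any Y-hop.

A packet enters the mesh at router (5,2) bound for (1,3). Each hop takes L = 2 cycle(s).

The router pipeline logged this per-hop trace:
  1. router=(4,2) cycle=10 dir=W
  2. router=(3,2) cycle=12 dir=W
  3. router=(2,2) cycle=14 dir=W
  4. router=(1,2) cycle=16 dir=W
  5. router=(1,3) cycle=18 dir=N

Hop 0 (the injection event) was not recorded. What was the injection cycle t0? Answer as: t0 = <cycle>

t0 = 8

The first recorded entry is hop 1 at cycle 10.
Subtract one hop: t0 = 10 − 2 = 8.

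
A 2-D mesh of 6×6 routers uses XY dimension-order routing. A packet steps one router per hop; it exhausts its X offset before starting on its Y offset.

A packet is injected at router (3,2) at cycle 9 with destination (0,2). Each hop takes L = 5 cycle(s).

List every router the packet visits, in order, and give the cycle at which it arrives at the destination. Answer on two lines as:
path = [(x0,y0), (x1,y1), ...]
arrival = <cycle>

t=9: at (3,2)
t=14: at (2,2) after W
t=19: at (1,2) after W
t=24: at (0,2) after W

path = [(3,2), (2,2), (1,2), (0,2)]
arrival = 24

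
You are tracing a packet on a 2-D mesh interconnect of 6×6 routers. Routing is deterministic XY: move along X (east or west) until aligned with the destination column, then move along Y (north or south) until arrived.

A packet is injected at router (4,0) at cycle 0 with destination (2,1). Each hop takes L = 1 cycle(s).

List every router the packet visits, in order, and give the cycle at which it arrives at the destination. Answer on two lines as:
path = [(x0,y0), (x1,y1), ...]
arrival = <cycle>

path = [(4,0), (3,0), (2,0), (2,1)]
arrival = 3

[0] x=4 y=0 t=0
[1] x=3 y=0 t=1 →W
[2] x=2 y=0 t=2 →W
[3] x=2 y=1 t=3 →N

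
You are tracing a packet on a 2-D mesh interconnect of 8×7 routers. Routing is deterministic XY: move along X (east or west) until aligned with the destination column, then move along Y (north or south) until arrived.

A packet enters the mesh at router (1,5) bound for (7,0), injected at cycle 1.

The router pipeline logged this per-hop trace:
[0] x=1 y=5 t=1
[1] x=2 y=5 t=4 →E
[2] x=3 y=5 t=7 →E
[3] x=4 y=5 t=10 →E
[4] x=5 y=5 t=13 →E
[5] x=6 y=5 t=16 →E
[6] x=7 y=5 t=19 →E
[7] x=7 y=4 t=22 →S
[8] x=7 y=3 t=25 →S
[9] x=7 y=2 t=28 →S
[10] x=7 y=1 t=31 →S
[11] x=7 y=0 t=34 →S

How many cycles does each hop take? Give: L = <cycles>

Between hops 0 and 1 the cycle counter advances 4 − 1 = 3.
Each hop adds L, hence L = 3.

L = 3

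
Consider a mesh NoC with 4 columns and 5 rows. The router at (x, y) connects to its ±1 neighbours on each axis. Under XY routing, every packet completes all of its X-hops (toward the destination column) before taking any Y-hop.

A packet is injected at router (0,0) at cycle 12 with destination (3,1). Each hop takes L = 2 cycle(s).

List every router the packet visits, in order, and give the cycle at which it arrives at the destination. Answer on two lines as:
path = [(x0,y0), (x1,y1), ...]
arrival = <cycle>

src (0,0)  cyc=12
E→(1,0)  cyc=14
E→(2,0)  cyc=16
E→(3,0)  cyc=18
N→(3,1)  cyc=20

path = [(0,0), (1,0), (2,0), (3,0), (3,1)]
arrival = 20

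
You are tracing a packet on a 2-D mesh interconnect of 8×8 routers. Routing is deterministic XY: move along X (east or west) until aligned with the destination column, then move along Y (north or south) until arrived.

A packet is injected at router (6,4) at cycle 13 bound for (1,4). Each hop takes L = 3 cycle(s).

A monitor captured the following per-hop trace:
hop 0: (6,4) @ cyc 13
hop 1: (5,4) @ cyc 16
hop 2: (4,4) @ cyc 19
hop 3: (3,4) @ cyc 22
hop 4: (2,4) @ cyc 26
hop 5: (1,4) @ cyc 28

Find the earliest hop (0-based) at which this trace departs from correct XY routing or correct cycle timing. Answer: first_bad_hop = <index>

first_bad_hop = 4

[1] (-1,+0) / 3c ⇒ ok
[2] (-1,+0) / 3c ⇒ ok
[3] (-1,+0) / 3c ⇒ ok
[4] (-1,+0) / 4c ⇒ BAD: Δcyc=4≠L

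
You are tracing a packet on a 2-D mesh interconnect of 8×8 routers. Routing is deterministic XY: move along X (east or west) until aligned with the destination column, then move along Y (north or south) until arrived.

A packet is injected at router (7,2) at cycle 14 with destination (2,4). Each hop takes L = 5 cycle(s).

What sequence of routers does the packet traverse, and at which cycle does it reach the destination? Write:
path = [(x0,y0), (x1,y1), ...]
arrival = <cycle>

src (7,2)  cyc=14
W→(6,2)  cyc=19
W→(5,2)  cyc=24
W→(4,2)  cyc=29
W→(3,2)  cyc=34
W→(2,2)  cyc=39
N→(2,3)  cyc=44
N→(2,4)  cyc=49

path = [(7,2), (6,2), (5,2), (4,2), (3,2), (2,2), (2,3), (2,4)]
arrival = 49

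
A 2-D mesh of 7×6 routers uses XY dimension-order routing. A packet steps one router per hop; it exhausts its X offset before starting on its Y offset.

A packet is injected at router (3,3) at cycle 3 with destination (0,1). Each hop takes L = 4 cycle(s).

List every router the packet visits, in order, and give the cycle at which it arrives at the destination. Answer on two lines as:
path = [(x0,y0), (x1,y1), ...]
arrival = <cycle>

#0 — 3,3 | c3
#1 — 2,3 | c7 | W
#2 — 1,3 | c11 | W
#3 — 0,3 | c15 | W
#4 — 0,2 | c19 | S
#5 — 0,1 | c23 | S

path = [(3,3), (2,3), (1,3), (0,3), (0,2), (0,1)]
arrival = 23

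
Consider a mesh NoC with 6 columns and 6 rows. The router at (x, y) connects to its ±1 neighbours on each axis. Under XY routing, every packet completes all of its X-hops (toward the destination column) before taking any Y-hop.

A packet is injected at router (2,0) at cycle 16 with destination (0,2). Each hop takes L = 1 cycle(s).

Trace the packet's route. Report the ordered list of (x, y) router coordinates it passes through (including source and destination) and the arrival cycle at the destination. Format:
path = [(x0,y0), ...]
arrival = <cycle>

hop 0: (2,0) @ cyc 16
hop 1: (1,0) @ cyc 17  [W]
hop 2: (0,0) @ cyc 18  [W]
hop 3: (0,1) @ cyc 19  [N]
hop 4: (0,2) @ cyc 20  [N]

path = [(2,0), (1,0), (0,0), (0,1), (0,2)]
arrival = 20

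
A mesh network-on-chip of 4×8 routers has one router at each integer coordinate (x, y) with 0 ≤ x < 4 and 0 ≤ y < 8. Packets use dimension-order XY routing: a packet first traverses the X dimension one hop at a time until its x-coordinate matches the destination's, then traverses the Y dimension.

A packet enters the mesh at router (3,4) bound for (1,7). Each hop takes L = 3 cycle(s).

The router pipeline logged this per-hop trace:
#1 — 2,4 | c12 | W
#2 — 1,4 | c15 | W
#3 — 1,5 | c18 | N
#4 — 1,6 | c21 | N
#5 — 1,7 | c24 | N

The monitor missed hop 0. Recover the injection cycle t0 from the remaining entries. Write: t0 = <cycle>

The first recorded entry is hop 1 at cycle 12.
Therefore t0 = 12 − L = 9.

t0 = 9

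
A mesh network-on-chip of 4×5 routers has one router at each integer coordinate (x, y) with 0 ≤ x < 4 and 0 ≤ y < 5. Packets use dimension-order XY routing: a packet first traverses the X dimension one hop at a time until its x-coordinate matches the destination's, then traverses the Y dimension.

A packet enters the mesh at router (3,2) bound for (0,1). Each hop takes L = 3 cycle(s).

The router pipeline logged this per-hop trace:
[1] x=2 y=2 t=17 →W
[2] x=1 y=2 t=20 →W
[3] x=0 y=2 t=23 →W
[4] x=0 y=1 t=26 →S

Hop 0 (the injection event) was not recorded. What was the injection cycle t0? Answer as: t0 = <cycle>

The first recorded entry is hop 1 at cycle 17.
t0 = cyc[1] − L = 17 − 3 = 14.

t0 = 14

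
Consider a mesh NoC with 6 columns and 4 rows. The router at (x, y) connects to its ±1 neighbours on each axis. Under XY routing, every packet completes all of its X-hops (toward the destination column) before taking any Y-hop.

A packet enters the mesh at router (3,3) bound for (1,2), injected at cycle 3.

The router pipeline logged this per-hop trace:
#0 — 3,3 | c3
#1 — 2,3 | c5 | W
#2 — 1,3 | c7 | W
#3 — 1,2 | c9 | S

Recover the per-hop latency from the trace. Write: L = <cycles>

Between hops 0 and 1 the cycle counter advances 5 − 3 = 2.
That increment is L by definition: L = 2.

L = 2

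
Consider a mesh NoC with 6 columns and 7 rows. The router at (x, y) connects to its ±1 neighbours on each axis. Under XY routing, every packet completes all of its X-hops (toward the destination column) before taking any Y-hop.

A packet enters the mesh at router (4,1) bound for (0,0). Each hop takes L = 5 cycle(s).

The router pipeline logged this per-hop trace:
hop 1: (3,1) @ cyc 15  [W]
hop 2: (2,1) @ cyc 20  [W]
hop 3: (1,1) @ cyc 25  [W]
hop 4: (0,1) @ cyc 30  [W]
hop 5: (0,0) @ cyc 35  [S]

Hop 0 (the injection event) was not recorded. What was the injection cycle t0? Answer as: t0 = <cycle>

t0 = 10

cyc[1] = 15 and cyc[k] = t0 + k·L for every k.
So t0 = 15 − 1·5 = 10.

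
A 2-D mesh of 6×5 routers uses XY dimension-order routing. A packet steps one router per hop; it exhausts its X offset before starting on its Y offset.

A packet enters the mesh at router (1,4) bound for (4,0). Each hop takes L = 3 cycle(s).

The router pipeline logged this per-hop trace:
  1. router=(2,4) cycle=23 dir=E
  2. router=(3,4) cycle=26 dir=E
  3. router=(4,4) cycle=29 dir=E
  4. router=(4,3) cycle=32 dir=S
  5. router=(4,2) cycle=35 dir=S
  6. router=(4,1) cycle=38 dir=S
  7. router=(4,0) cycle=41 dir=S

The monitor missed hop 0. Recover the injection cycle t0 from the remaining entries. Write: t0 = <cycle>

Hop 1 reached at cycle 23; hop k is at t0 + k·L.
Therefore t0 = 23 − L = 20.

t0 = 20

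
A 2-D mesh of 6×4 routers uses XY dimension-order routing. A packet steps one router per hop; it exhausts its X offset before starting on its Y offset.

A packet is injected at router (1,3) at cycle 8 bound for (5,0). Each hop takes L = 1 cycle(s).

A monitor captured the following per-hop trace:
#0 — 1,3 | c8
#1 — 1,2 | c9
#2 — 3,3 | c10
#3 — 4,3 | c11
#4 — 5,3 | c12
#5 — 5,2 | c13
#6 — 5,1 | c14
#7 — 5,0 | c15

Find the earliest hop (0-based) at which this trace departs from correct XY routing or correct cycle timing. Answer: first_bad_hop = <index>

  1: Δx=+0 Δy=-1 Δt=1 [BAD: Y-move but x=1≠5]

first_bad_hop = 1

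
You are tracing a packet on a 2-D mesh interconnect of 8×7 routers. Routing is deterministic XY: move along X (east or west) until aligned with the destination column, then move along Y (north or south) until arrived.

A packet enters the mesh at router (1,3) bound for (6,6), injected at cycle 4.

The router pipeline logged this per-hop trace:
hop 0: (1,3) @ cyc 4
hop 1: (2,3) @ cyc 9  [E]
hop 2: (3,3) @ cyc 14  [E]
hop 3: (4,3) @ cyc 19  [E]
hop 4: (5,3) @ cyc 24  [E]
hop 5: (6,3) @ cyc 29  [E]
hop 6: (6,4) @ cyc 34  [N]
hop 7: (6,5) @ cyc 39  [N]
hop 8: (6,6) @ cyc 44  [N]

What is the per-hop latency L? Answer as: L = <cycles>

Δcyc across hop 0→1: 9 − 4 = 5.
That increment is L by definition: L = 5.

L = 5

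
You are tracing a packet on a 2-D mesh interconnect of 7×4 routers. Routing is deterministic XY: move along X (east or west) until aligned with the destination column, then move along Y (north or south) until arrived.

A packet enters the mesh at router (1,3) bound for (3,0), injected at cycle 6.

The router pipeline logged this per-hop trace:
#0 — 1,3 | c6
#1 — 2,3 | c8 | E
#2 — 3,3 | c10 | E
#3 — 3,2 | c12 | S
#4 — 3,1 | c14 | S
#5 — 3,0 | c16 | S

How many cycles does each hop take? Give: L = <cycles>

Δcyc across hop 0→1: 8 − 6 = 2.
One hop costs L cycles, so L = 2.

L = 2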